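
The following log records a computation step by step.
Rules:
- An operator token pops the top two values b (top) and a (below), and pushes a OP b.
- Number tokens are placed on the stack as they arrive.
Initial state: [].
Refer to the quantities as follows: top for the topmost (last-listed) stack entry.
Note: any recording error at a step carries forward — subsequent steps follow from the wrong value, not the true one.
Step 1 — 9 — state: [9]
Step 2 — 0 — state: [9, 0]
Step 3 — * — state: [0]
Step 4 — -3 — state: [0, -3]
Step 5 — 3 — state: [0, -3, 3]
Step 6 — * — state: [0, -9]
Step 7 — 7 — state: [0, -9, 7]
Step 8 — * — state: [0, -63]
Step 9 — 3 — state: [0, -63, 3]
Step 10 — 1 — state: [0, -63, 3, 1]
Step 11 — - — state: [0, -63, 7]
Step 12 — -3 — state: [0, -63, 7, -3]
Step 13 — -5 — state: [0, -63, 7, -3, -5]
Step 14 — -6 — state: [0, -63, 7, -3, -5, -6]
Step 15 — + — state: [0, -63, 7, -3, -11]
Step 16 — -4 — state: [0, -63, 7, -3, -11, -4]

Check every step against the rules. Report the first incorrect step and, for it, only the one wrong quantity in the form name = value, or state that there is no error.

Recomputing the run from the initial state:
step 1: [9]
step 2: [9, 0]
step 3: [0]
step 4: [0, -3]
step 5: [0, -3, 3]
step 6: [0, -9]
step 7: [0, -9, 7]
step 8: [0, -63]
step 9: [0, -63, 3]
step 10: [0, -63, 3, 1]
step 11: [0, -63, 2]
step 12: [0, -63, 2, -3]
step 13: [0, -63, 2, -3, -5]
step 14: [0, -63, 2, -3, -5, -6]
step 15: [0, -63, 2, -3, -11]
step 16: [0, -63, 2, -3, -11, -4]
The first disagreement with the log is at step 11, where the value should be top = 2.

step 11, top = 2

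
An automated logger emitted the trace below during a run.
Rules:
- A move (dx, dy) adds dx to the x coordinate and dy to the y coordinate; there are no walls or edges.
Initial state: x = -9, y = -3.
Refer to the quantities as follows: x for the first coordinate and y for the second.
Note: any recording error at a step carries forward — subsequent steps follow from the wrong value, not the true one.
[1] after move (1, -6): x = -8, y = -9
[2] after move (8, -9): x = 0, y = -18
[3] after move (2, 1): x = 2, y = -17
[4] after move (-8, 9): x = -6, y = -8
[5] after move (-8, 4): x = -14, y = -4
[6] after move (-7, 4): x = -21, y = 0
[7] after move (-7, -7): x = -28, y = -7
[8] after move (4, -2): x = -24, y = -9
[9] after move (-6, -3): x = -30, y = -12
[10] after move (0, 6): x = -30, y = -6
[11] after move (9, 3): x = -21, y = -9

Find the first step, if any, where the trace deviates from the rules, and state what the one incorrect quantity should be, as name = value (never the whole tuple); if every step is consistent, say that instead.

step 1: x = -9 + (1) = -8, y = -3 + (-6) = -9 -> in agreement
step 2: x = -8 + (8) = 0, y = -9 + (-9) = -18 -> consistent with the trace
step 3: x = 0 + (2) = 2, y = -18 + (1) = -17 -> no discrepancy
step 4: x = 2 + (-8) = -6, y = -17 + (9) = -8 -> agrees with the trace
step 5: x = -6 + (-8) = -14, y = -8 + (4) = -4 -> consistent with the trace
step 6: x = -14 + (-7) = -21, y = -4 + (4) = 0 -> matches
step 7: x = -21 + (-7) = -28, y = 0 + (-7) = -7 -> checks out
step 8: x = -28 + (4) = -24, y = -7 + (-2) = -9 -> consistent with the trace
step 9: x = -24 + (-6) = -30, y = -9 + (-3) = -12 -> verified
step 10: x = -30 + (0) = -30, y = -12 + (6) = -6 -> verified
step 11: x = -30 + (9) = -21, y = -6 + (3) = -3 -> the entry is off here
So the first discrepancy is step 11, where the right value is y = -3.

step 11, y = -3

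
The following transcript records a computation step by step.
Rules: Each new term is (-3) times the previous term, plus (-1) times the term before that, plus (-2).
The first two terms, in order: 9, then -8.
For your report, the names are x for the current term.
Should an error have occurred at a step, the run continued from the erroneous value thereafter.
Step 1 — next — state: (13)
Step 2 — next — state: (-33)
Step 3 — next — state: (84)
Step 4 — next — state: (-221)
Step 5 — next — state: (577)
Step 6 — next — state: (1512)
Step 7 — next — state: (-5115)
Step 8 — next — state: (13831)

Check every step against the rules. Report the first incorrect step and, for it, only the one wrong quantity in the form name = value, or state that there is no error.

step 6, x = -1512

step 1: x = -3*(-8) + (-1)*(9) + (-2) = 13 -> verified
step 2: x = -3*(13) + (-1)*(-8) + (-2) = -33 -> same as recorded
step 3: x = -3*(-33) + (-1)*(13) + (-2) = 84 -> checks out
step 4: x = -3*(84) + (-1)*(-33) + (-2) = -221 -> no discrepancy
step 5: x = -3*(-221) + (-1)*(84) + (-2) = 577 -> no discrepancy
step 6: x = -3*(577) + (-1)*(-221) + (-2) = -1512 -> this is not what the transcript shows
The earliest wrong entry is at step 6: it should read x = -1512.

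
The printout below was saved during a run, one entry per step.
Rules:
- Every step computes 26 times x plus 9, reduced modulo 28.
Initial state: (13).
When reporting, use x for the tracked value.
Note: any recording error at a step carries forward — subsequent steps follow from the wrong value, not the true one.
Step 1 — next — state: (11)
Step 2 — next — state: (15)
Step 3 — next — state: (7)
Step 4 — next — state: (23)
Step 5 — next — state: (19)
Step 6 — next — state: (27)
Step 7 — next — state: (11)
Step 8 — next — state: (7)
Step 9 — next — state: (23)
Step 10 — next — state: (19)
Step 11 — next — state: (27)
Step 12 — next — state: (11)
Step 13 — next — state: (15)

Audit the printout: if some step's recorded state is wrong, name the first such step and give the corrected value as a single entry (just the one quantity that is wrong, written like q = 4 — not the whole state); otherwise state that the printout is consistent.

step 8, x = 15

Recomputing the run from the initial state:
step 1: x = 11
step 2: x = 15
step 3: x = 7
step 4: x = 23
step 5: x = 19
step 6: x = 27
step 7: x = 11
step 8: x = 15
step 9: x = 7
step 10: x = 23
step 11: x = 19
step 12: x = 27
step 13: x = 11
The first disagreement with the printout is at step 8, where the value should be x = 15.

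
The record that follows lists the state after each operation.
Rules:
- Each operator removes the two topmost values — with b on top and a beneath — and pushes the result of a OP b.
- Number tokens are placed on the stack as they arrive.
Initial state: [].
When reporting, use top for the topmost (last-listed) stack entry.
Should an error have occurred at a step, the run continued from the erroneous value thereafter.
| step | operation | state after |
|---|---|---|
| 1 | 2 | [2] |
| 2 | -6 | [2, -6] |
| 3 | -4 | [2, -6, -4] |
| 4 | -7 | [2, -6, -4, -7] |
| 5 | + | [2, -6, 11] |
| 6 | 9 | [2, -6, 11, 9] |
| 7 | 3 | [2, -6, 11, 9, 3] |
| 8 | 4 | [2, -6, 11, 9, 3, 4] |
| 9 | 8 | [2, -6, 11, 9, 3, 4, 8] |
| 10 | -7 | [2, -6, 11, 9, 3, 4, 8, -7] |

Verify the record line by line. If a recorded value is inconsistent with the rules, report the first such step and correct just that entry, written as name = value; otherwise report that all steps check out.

step 1: push 2: top = 2 -> verified
step 2: push -6: top = -6 -> no discrepancy
step 3: push -4: top = -4 -> no discrepancy
step 4: push -7: top = -7 -> confirmed correct
step 5: -4 + -7 = -11 -> this is not what the record shows
That makes step 5 the first incorrect line — top = -11 is what it should show.

step 5, top = -11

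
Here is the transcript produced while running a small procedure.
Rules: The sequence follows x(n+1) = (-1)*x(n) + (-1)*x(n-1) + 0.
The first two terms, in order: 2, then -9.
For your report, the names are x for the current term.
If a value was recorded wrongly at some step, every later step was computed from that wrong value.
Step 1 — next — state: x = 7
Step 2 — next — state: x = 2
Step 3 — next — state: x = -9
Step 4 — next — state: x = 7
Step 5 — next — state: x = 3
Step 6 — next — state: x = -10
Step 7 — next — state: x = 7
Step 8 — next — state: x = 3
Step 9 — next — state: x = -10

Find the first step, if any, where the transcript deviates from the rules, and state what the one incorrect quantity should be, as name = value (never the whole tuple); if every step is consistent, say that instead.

step 5, x = 2

Recomputing the run from the initial state:
step 1: x = 7
step 2: x = 2
step 3: x = -9
step 4: x = 7
step 5: x = 2
step 6: x = -9
step 7: x = 7
step 8: x = 2
step 9: x = -9
The first disagreement with the transcript is at step 5, where the value should be x = 2.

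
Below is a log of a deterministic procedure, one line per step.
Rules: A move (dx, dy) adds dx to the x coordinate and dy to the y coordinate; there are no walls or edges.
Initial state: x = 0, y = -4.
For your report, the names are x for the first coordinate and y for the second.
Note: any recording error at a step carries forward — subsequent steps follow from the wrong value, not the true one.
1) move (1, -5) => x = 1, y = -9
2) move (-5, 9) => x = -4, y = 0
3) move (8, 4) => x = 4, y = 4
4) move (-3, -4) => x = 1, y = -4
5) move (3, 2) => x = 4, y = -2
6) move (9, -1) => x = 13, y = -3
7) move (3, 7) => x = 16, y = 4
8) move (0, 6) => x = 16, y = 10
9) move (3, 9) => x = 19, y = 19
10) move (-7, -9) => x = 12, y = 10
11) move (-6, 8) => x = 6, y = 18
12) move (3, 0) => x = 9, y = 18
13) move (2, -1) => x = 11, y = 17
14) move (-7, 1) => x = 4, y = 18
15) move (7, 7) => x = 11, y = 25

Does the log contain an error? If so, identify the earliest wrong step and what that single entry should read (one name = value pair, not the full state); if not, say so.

step 4, y = 0

step 1: x = 0 + (1) = 1, y = -4 + (-5) = -9 -> same as recorded
step 2: x = 1 + (-5) = -4, y = -9 + (9) = 0 -> same as recorded
step 3: x = -4 + (8) = 4, y = 0 + (4) = 4 -> matches
step 4: x = 4 + (-3) = 1, y = 4 + (-4) = 0 -> the log has a different value
First incorrect step: 4; the correct value is y = 0.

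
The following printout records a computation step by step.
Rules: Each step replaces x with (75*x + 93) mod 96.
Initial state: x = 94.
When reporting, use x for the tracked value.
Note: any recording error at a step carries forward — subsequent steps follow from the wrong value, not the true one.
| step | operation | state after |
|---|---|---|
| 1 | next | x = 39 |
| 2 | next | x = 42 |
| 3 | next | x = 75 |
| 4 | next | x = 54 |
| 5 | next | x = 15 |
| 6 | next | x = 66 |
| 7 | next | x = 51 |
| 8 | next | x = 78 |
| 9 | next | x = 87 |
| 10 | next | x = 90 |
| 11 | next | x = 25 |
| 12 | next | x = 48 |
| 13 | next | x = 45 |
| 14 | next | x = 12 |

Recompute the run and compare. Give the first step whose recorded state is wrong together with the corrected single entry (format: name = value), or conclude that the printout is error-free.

step 1: x = (75*94 + 93) mod 96 = 39 -> same as recorded
step 2: x = (75*39 + 93) mod 96 = 42 -> checks out
step 3: x = (75*42 + 93) mod 96 = 75 -> no discrepancy
step 4: x = (75*75 + 93) mod 96 = 54 -> matches
step 5: x = (75*54 + 93) mod 96 = 15 -> in agreement
step 6: x = (75*15 + 93) mod 96 = 66 -> same as recorded
step 7: x = (75*66 + 93) mod 96 = 51 -> no discrepancy
step 8: x = (75*51 + 93) mod 96 = 78 -> no discrepancy
step 9: x = (75*78 + 93) mod 96 = 87 -> verified
step 10: x = (75*87 + 93) mod 96 = 90 -> confirmed correct
step 11: x = (75*90 + 93) mod 96 = 27 -> this is not what the printout shows
The earliest wrong entry is at step 11: it should read x = 27.

step 11, x = 27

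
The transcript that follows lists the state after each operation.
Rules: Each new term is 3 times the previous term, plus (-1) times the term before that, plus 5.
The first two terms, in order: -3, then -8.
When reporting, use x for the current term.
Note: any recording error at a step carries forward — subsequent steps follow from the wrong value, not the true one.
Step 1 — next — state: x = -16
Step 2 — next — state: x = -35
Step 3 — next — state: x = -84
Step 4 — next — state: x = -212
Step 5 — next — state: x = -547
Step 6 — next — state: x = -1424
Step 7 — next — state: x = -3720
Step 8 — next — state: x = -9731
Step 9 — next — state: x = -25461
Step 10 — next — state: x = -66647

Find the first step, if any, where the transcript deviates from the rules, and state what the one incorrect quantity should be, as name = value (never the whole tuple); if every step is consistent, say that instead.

Recomputing the run from the initial state:
step 1: x = -16
step 2: x = -35
step 3: x = -84
step 4: x = -212
step 5: x = -547
step 6: x = -1424
step 7: x = -3720
step 8: x = -9731
step 9: x = -25468
step 10: x = -66668
The first disagreement with the transcript is at step 9, where the value should be x = -25468.

step 9, x = -25468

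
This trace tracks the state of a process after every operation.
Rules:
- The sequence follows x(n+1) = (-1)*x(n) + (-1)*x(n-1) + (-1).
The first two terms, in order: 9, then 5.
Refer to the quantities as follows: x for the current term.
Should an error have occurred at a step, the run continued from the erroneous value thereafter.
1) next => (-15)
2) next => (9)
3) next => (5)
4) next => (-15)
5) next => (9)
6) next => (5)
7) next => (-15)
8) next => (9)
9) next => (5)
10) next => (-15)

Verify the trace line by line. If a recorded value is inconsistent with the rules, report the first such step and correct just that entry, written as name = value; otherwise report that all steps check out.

step 1: x = -1*(5) + (-1)*(9) + (-1) = -15 -> no discrepancy
step 2: x = -1*(-15) + (-1)*(5) + (-1) = 9 -> no discrepancy
step 3: x = -1*(9) + (-1)*(-15) + (-1) = 5 -> consistent with the trace
step 4: x = -1*(5) + (-1)*(9) + (-1) = -15 -> confirmed correct
step 5: x = -1*(-15) + (-1)*(5) + (-1) = 9 -> checks out
step 6: x = -1*(9) + (-1)*(-15) + (-1) = 5 -> exactly as logged
step 7: x = -1*(5) + (-1)*(9) + (-1) = -15 -> agrees with the trace
step 8: x = -1*(-15) + (-1)*(5) + (-1) = 9 -> consistent with the trace
step 9: x = -1*(9) + (-1)*(-15) + (-1) = 5 -> checks out
step 10: x = -1*(5) + (-1)*(9) + (-1) = -15 -> agrees with the trace
Nothing is out of place; the run is error-free.

no error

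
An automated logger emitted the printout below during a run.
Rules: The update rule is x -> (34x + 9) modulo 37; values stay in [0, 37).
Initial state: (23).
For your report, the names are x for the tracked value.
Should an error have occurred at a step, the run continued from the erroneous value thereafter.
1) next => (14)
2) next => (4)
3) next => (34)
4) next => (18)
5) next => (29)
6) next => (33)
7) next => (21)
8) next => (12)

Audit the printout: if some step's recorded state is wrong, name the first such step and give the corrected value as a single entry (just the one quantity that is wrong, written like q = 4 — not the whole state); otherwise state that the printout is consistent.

step 8, x = 20

Step 1: x = (34*23 + 9) mod 37 = 14 — no discrepancy.
Step 2: x = (34*14 + 9) mod 37 = 4 — in agreement.
Step 3: x = (34*4 + 9) mod 37 = 34 — checks out.
Step 4: x = (34*34 + 9) mod 37 = 18 — in agreement.
Step 5: x = (34*18 + 9) mod 37 = 29 — exactly as logged.
Step 6: x = (34*29 + 9) mod 37 = 33 — verified.
Step 7: x = (34*33 + 9) mod 37 = 21 — verified.
Step 8: x = (34*21 + 9) mod 37 = 20 — this is not what the printout shows.
Step 8 is the first one off; corrected, x = 20.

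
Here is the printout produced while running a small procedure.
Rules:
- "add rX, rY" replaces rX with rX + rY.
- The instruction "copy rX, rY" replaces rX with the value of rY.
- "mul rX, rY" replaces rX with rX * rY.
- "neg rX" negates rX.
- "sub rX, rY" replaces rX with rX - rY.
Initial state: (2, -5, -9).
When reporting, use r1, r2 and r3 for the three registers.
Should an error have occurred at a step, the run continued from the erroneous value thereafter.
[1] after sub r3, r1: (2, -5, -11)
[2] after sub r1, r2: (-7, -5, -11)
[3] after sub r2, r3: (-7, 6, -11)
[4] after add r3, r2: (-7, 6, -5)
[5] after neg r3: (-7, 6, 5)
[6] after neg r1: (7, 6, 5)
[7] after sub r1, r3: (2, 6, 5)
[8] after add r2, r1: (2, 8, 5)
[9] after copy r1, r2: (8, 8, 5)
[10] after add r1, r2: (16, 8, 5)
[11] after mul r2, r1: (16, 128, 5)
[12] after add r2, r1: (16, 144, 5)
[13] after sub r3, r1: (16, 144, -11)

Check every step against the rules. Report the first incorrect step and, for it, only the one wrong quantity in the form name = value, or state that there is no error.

step 2, r1 = 7

1. r3 = -9 - 2 = -11 (checks out)
2. r1 = 2 - -5 = 7 (a discrepancy with the printout)
The audit stops at step 2: the recorded entry is wrong and should be r1 = 7.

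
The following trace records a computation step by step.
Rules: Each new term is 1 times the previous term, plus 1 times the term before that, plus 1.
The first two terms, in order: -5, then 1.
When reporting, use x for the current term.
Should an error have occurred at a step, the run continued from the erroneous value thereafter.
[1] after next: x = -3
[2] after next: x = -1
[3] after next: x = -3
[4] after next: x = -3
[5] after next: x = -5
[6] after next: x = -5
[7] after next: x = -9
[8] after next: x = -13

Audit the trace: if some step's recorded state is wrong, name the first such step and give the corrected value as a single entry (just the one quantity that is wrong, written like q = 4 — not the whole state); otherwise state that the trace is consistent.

step 1: x = 1*(1) + (1)*(-5) + (1) = -3 -> consistent with the trace
step 2: x = 1*(-3) + (1)*(1) + (1) = -1 -> matches
step 3: x = 1*(-1) + (1)*(-3) + (1) = -3 -> agrees with the trace
step 4: x = 1*(-3) + (1)*(-1) + (1) = -3 -> agrees with the trace
step 5: x = 1*(-3) + (1)*(-3) + (1) = -5 -> exactly as logged
step 6: x = 1*(-5) + (1)*(-3) + (1) = -7 -> first mismatch against the trace
That makes step 6 the first incorrect line — x = -7 is what it should show.

step 6, x = -7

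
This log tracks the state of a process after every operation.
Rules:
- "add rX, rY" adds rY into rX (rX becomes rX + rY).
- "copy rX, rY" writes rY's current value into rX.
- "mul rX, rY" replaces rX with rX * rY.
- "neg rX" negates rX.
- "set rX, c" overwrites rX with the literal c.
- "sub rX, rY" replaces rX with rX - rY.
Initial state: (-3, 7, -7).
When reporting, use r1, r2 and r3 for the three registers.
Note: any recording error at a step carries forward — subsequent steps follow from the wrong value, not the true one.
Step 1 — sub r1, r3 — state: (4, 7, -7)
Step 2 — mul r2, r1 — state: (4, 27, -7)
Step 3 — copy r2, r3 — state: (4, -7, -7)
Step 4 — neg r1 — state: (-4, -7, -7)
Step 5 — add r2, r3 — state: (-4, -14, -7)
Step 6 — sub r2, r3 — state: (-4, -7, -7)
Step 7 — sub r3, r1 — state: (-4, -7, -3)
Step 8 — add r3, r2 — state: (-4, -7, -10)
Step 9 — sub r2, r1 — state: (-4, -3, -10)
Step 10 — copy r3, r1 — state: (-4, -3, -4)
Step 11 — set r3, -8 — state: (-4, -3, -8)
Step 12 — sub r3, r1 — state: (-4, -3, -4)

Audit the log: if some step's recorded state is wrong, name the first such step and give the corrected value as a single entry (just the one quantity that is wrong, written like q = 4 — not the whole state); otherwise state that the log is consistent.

Recomputing the run from the initial state:
step 1: r1 = 4, r2 = 7, r3 = -7
step 2: r1 = 4, r2 = 28, r3 = -7
step 3: r1 = 4, r2 = -7, r3 = -7
step 4: r1 = -4, r2 = -7, r3 = -7
step 5: r1 = -4, r2 = -14, r3 = -7
step 6: r1 = -4, r2 = -7, r3 = -7
step 7: r1 = -4, r2 = -7, r3 = -3
step 8: r1 = -4, r2 = -7, r3 = -10
step 9: r1 = -4, r2 = -3, r3 = -10
step 10: r1 = -4, r2 = -3, r3 = -4
step 11: r1 = -4, r2 = -3, r3 = -8
step 12: r1 = -4, r2 = -3, r3 = -4
The first disagreement with the log is at step 2, where the value should be r2 = 28.

step 2, r2 = 28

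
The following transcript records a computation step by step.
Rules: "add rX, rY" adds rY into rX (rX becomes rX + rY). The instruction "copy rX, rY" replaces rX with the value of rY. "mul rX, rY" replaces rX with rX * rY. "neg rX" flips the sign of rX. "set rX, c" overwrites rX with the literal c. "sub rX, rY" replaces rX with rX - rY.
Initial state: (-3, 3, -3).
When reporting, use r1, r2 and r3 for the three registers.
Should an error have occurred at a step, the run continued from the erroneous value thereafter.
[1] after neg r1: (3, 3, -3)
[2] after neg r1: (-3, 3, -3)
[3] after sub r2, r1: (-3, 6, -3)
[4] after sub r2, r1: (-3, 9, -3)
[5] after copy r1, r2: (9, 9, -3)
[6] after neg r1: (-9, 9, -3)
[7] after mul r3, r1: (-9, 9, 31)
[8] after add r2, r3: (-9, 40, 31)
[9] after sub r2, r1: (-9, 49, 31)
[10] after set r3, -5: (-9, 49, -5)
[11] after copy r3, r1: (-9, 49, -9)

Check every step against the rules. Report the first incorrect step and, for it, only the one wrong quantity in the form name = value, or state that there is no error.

Recomputing the run from the initial state:
step 1: r1 = 3, r2 = 3, r3 = -3
step 2: r1 = -3, r2 = 3, r3 = -3
step 3: r1 = -3, r2 = 6, r3 = -3
step 4: r1 = -3, r2 = 9, r3 = -3
step 5: r1 = 9, r2 = 9, r3 = -3
step 6: r1 = -9, r2 = 9, r3 = -3
step 7: r1 = -9, r2 = 9, r3 = 27
step 8: r1 = -9, r2 = 36, r3 = 27
step 9: r1 = -9, r2 = 45, r3 = 27
step 10: r1 = -9, r2 = 45, r3 = -5
step 11: r1 = -9, r2 = 45, r3 = -9
The first disagreement with the transcript is at step 7, where the value should be r3 = 27.

step 7, r3 = 27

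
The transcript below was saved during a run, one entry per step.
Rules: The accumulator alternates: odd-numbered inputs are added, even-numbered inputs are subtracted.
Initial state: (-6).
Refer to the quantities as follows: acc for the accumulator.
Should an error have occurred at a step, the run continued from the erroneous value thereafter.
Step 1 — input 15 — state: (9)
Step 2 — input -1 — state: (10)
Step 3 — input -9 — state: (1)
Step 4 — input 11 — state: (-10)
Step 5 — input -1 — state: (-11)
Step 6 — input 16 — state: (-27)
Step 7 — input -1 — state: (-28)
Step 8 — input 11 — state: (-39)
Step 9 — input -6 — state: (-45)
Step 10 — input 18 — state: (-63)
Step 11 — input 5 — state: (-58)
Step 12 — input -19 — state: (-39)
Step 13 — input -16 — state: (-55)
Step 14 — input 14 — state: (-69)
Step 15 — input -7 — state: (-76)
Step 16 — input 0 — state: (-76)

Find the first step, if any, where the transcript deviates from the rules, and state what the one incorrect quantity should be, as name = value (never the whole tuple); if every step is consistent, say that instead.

Recomputing the run from the initial state:
step 1: acc = 9
step 2: acc = 10
step 3: acc = 1
step 4: acc = -10
step 5: acc = -11
step 6: acc = -27
step 7: acc = -28
step 8: acc = -39
step 9: acc = -45
step 10: acc = -63
step 11: acc = -58
step 12: acc = -39
step 13: acc = -55
step 14: acc = -69
step 15: acc = -76
step 16: acc = -76
This matches the transcript at every step.

no error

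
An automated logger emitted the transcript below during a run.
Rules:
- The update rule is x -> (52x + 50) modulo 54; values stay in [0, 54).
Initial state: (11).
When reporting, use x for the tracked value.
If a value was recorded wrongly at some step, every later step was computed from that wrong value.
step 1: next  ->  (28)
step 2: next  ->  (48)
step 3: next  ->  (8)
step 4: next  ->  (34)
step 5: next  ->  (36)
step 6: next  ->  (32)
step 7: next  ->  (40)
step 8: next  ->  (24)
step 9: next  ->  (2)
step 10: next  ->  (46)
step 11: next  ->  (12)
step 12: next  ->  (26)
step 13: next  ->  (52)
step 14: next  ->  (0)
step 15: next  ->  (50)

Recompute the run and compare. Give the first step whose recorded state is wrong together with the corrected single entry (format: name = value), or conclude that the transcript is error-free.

no error

Recomputing the run from the initial state:
step 1: x = 28
step 2: x = 48
step 3: x = 8
step 4: x = 34
step 5: x = 36
step 6: x = 32
step 7: x = 40
step 8: x = 24
step 9: x = 2
step 10: x = 46
step 11: x = 12
step 12: x = 26
step 13: x = 52
step 14: x = 0
step 15: x = 50
This matches the transcript at every step.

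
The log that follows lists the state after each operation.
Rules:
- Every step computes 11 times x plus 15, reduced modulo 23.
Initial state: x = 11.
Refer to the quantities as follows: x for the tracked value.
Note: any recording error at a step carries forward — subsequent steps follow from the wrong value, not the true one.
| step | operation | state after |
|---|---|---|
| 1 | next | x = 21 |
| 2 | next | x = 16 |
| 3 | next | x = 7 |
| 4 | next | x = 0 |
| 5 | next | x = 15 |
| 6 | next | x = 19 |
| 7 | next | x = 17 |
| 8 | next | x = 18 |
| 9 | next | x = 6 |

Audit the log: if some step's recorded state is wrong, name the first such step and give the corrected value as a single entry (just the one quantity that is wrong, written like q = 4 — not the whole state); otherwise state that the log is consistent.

Recomputing the run from the initial state:
step 1: x = 21
step 2: x = 16
step 3: x = 7
step 4: x = 0
step 5: x = 15
step 6: x = 19
step 7: x = 17
step 8: x = 18
step 9: x = 6
This matches the log at every step.

no error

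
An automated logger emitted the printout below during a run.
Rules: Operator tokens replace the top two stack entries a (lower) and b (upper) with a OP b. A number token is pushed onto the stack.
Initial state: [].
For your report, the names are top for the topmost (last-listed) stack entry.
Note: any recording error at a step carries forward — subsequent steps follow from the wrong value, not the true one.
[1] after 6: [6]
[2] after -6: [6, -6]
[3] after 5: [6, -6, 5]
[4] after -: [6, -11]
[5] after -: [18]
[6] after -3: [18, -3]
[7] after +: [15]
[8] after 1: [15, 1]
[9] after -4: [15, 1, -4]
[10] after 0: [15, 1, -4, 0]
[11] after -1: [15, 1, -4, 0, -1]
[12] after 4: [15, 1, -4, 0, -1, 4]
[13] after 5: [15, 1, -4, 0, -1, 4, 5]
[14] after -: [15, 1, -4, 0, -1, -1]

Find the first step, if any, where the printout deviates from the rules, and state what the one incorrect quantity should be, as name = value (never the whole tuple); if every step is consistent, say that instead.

step 5, top = 17

Step 1: push 6: top = 6 — no discrepancy.
Step 2: push -6: top = -6 — exactly as logged.
Step 3: push 5: top = 5 — confirmed correct.
Step 4: -6 - 5 = -11 — consistent with the printout.
Step 5: 6 - -11 = 17 — the printout disagrees here.
First deviation found at step 5; the corrected entry is top = 17.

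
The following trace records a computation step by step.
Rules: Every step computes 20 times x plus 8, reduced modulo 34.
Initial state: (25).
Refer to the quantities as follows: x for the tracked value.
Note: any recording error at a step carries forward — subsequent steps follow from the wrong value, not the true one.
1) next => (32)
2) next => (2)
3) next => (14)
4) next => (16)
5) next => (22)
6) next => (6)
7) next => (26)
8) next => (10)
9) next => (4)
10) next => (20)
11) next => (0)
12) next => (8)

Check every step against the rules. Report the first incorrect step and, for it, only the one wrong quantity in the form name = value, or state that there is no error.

Recomputing the run from the initial state:
step 1: x = 32
step 2: x = 2
step 3: x = 14
step 4: x = 16
step 5: x = 22
step 6: x = 6
step 7: x = 26
step 8: x = 18
step 9: x = 28
step 10: x = 24
step 11: x = 12
step 12: x = 10
The first disagreement with the trace is at step 8, where the value should be x = 18.

step 8, x = 18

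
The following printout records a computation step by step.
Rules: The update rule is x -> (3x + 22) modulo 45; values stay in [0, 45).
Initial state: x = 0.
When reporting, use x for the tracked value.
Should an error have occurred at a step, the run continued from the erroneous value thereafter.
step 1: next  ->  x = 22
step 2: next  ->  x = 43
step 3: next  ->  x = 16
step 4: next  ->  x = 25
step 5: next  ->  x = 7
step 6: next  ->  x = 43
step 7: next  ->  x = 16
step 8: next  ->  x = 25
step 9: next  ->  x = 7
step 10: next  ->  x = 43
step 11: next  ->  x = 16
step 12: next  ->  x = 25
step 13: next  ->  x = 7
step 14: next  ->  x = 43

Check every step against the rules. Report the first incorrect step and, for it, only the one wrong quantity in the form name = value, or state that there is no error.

no error

Step 1: x = (3*0 + 22) mod 45 = 22 — agrees with the printout.
Step 2: x = (3*22 + 22) mod 45 = 43 — verified.
Step 3: x = (3*43 + 22) mod 45 = 16 — matches.
Step 4: x = (3*16 + 22) mod 45 = 25 — confirmed correct.
Step 5: x = (3*25 + 22) mod 45 = 7 — in agreement.
Step 6: x = (3*7 + 22) mod 45 = 43 — agrees with the printout.
Step 7: x = (3*43 + 22) mod 45 = 16 — verified.
Step 8: x = (3*16 + 22) mod 45 = 25 — exactly as logged.
Step 9: x = (3*25 + 22) mod 45 = 7 — consistent with the printout.
Step 10: x = (3*7 + 22) mod 45 = 43 — confirmed correct.
Step 11: x = (3*43 + 22) mod 45 = 16 — matches.
Step 12: x = (3*16 + 22) mod 45 = 25 — no discrepancy.
Step 13: x = (3*25 + 22) mod 45 = 7 — confirmed correct.
Step 14: x = (3*7 + 22) mod 45 = 43 — verified.
All entries verified; no error found.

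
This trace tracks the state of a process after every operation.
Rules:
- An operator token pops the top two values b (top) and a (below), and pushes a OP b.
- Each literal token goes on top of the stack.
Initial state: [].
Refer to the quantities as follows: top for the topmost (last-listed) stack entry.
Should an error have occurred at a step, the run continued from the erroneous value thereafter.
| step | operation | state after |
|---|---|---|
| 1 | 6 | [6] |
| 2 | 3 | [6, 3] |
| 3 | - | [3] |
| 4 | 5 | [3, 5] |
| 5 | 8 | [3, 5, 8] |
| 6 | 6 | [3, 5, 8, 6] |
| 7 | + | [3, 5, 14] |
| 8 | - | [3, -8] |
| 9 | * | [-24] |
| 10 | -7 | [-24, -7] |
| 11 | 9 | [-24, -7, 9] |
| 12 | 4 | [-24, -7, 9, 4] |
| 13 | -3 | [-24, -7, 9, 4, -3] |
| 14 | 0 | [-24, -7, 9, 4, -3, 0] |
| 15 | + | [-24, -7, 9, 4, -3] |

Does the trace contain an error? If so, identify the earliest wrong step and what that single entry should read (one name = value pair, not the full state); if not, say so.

Step 1: push 6: top = 6 — checks out.
Step 2: push 3: top = 3 — no discrepancy.
Step 3: 6 - 3 = 3 — verified.
Step 4: push 5: top = 5 — consistent with the trace.
Step 5: push 8: top = 8 — checks out.
Step 6: push 6: top = 6 — agrees with the trace.
Step 7: 8 + 6 = 14 — matches.
Step 8: 5 - 14 = -9 — this is not what the trace shows.
First incorrect step: 8; the correct value is top = -9.

step 8, top = -9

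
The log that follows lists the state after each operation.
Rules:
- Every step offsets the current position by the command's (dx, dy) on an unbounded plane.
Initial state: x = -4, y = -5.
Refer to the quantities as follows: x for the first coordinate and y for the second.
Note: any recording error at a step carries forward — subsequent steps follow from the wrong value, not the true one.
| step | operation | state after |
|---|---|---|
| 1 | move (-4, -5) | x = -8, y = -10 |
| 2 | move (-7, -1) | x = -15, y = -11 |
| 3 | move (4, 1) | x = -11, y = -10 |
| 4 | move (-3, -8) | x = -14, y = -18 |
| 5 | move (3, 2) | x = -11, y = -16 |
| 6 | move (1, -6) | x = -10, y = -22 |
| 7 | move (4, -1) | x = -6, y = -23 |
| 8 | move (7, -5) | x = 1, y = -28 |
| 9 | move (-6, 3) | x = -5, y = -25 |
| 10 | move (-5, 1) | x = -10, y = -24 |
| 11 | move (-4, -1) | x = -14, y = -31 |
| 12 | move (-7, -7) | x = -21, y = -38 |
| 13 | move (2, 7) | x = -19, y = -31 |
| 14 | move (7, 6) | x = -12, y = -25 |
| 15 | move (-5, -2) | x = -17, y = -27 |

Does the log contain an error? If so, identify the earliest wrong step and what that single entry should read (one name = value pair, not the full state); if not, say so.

Step 1: x = -4 + (-4) = -8, y = -5 + (-5) = -10 — confirmed correct.
Step 2: x = -8 + (-7) = -15, y = -10 + (-1) = -11 — exactly as logged.
Step 3: x = -15 + (4) = -11, y = -11 + (1) = -10 — verified.
Step 4: x = -11 + (-3) = -14, y = -10 + (-8) = -18 — in agreement.
Step 5: x = -14 + (3) = -11, y = -18 + (2) = -16 — same as recorded.
Step 6: x = -11 + (1) = -10, y = -16 + (-6) = -22 — verified.
Step 7: x = -10 + (4) = -6, y = -22 + (-1) = -23 — verified.
Step 8: x = -6 + (7) = 1, y = -23 + (-5) = -28 — confirmed correct.
Step 9: x = 1 + (-6) = -5, y = -28 + (3) = -25 — agrees with the log.
Step 10: x = -5 + (-5) = -10, y = -25 + (1) = -24 — consistent with the log.
Step 11: x = -10 + (-4) = -14, y = -24 + (-1) = -25 — the log has a different value.
First deviation found at step 11; the corrected entry is y = -25.

step 11, y = -25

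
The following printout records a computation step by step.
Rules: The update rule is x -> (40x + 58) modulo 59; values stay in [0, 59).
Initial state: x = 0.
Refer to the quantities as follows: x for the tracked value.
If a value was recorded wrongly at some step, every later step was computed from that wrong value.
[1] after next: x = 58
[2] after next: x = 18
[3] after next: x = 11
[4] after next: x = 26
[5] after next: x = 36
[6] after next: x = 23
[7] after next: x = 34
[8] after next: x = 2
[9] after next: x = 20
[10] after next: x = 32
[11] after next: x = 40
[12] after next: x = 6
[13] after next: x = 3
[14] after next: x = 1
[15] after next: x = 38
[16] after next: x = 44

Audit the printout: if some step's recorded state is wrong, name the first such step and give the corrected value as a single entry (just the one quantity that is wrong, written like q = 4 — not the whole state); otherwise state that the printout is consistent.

step 15, x = 39

step 1: x = (40*0 + 58) mod 59 = 58 -> verified
step 2: x = (40*58 + 58) mod 59 = 18 -> verified
step 3: x = (40*18 + 58) mod 59 = 11 -> same as recorded
step 4: x = (40*11 + 58) mod 59 = 26 -> checks out
step 5: x = (40*26 + 58) mod 59 = 36 -> confirmed correct
step 6: x = (40*36 + 58) mod 59 = 23 -> confirmed correct
step 7: x = (40*23 + 58) mod 59 = 34 -> agrees with the printout
step 8: x = (40*34 + 58) mod 59 = 2 -> exactly as logged
step 9: x = (40*2 + 58) mod 59 = 20 -> checks out
step 10: x = (40*20 + 58) mod 59 = 32 -> same as recorded
step 11: x = (40*32 + 58) mod 59 = 40 -> exactly as logged
step 12: x = (40*40 + 58) mod 59 = 6 -> no discrepancy
step 13: x = (40*6 + 58) mod 59 = 3 -> agrees with the printout
step 14: x = (40*3 + 58) mod 59 = 1 -> no discrepancy
step 15: x = (40*1 + 58) mod 59 = 39 -> this is not what the printout shows
The audit stops at step 15: the recorded entry is wrong and should be x = 39.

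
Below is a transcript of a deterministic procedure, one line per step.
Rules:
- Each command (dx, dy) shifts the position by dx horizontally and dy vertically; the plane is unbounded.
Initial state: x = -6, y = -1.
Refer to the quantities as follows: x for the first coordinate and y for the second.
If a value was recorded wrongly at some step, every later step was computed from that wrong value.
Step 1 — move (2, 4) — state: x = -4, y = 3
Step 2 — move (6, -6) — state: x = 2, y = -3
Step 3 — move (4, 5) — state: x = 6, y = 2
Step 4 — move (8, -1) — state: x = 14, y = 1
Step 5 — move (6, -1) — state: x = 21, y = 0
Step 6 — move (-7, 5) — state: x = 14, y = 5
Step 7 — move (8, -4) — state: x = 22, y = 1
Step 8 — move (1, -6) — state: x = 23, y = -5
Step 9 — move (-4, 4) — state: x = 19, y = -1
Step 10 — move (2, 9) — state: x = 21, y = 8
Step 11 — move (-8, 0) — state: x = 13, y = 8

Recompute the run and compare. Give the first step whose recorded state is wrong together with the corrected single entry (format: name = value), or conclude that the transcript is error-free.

step 5, x = 20

1. x = -6 + (2) = -4, y = -1 + (4) = 3 (consistent with the transcript)
2. x = -4 + (6) = 2, y = 3 + (-6) = -3 (exactly as logged)
3. x = 2 + (4) = 6, y = -3 + (5) = 2 (checks out)
4. x = 6 + (8) = 14, y = 2 + (-1) = 1 (checks out)
5. x = 14 + (6) = 20, y = 1 + (-1) = 0 (the entry is off here)
The earliest wrong entry is at step 5: it should read x = 20.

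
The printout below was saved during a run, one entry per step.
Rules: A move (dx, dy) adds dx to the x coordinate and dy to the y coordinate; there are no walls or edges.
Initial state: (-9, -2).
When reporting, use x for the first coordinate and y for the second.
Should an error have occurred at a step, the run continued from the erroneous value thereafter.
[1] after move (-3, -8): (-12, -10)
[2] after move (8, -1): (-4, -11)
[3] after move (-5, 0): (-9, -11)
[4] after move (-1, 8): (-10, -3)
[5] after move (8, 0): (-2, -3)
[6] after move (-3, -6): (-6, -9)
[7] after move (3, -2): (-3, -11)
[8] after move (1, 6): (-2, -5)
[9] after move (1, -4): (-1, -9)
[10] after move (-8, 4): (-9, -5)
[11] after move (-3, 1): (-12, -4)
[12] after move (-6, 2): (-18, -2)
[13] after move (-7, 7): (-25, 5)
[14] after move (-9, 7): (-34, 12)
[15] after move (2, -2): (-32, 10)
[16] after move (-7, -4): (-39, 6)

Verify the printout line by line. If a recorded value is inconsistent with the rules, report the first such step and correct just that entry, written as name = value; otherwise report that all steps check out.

step 1: x = -9 + (-3) = -12, y = -2 + (-8) = -10 -> confirmed correct
step 2: x = -12 + (8) = -4, y = -10 + (-1) = -11 -> checks out
step 3: x = -4 + (-5) = -9, y = -11 + (0) = -11 -> agrees with the printout
step 4: x = -9 + (-1) = -10, y = -11 + (8) = -3 -> agrees with the printout
step 5: x = -10 + (8) = -2, y = -3 + (0) = -3 -> confirmed correct
step 6: x = -2 + (-3) = -5, y = -3 + (-6) = -9 -> the printout has a different value
That makes step 6 the first incorrect line — x = -5 is what it should show.

step 6, x = -5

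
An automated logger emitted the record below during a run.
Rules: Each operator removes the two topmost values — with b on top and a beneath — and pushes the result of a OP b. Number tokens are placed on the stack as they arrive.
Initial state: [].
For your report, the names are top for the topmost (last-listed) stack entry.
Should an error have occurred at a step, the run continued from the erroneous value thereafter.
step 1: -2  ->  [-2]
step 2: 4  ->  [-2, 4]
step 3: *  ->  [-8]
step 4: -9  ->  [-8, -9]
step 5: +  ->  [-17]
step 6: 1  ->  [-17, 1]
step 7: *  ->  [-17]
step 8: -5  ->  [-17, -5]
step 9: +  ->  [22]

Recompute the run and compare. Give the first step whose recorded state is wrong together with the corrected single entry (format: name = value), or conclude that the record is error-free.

step 1: push -2: top = -2 -> no discrepancy
step 2: push 4: top = 4 -> no discrepancy
step 3: -2 * 4 = -8 -> matches
step 4: push -9: top = -9 -> confirmed correct
step 5: -8 + -9 = -17 -> checks out
step 6: push 1: top = 1 -> exactly as logged
step 7: -17 * 1 = -17 -> no discrepancy
step 8: push -5: top = -5 -> no discrepancy
step 9: -17 + -5 = -22 -> this is not what the record shows
Step 9 is the first one off; corrected, top = -22.

step 9, top = -22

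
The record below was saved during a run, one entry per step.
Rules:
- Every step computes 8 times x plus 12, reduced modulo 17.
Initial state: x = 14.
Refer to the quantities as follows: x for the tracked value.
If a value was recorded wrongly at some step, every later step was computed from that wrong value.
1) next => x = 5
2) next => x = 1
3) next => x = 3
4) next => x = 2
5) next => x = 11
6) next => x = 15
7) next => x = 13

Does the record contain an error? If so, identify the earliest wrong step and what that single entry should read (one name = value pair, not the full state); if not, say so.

no error

Step 1: x = (8*14 + 12) mod 17 = 5 — consistent with the record.
Step 2: x = (8*5 + 12) mod 17 = 1 — exactly as logged.
Step 3: x = (8*1 + 12) mod 17 = 3 — consistent with the record.
Step 4: x = (8*3 + 12) mod 17 = 2 — same as recorded.
Step 5: x = (8*2 + 12) mod 17 = 11 — same as recorded.
Step 6: x = (8*11 + 12) mod 17 = 15 — matches.
Step 7: x = (8*15 + 12) mod 17 = 13 — consistent with the record.
Nothing is out of place; the run is error-free.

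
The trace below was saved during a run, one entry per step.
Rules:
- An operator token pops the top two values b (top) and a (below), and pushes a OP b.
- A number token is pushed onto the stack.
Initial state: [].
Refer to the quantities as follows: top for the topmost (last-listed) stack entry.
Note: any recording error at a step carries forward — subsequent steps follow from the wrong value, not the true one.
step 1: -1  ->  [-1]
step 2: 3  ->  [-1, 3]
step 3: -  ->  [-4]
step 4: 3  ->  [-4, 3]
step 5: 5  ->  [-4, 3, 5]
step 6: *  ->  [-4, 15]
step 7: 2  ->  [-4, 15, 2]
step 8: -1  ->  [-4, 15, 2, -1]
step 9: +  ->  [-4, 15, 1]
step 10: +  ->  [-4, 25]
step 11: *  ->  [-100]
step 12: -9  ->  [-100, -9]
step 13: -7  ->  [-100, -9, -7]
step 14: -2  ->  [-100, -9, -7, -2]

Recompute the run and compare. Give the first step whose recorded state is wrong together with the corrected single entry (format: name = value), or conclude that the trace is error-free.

step 10, top = 16

step 1: push -1: top = -1 -> consistent with the trace
step 2: push 3: top = 3 -> in agreement
step 3: -1 - 3 = -4 -> matches
step 4: push 3: top = 3 -> consistent with the trace
step 5: push 5: top = 5 -> no discrepancy
step 6: 3 * 5 = 15 -> no discrepancy
step 7: push 2: top = 2 -> no discrepancy
step 8: push -1: top = -1 -> confirmed correct
step 9: 2 + -1 = 1 -> verified
step 10: 15 + 1 = 16 -> the recorded entry deviates here
So the first discrepancy is step 10, where the right value is top = 16.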